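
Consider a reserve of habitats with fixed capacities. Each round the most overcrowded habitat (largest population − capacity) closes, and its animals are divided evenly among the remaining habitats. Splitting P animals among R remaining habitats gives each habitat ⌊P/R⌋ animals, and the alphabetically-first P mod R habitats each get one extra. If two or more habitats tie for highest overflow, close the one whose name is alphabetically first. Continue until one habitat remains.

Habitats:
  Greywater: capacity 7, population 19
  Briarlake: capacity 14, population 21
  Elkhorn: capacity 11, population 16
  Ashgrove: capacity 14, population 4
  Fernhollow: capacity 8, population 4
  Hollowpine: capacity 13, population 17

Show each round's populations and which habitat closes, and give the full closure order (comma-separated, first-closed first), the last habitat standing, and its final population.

Round 1: Ashgrove=4 Briarlake=21 Elkhorn=16 Fernhollow=4 Greywater=19 Hollowpine=17 → close Greywater (overflow 12)
  19÷5 = 3 each, +1 to first 4
Round 2: Ashgrove=8 Briarlake=25 Elkhorn=20 Fernhollow=8 Hollowpine=20 → close Briarlake (overflow 11)
  25÷4 = 6 each, +1 to first 1
Round 3: Ashgrove=15 Elkhorn=26 Fernhollow=14 Hollowpine=26 → close Elkhorn (overflow 15)
  26÷3 = 8 each, +1 to first 2
Round 4: Ashgrove=24 Fernhollow=23 Hollowpine=34 → close Hollowpine (overflow 21)
  34÷2 = 17 each, +1 to first 0
Round 5: Ashgrove=41 Fernhollow=40 → close Fernhollow (overflow 32)
  40÷1 = 40 each, +1 to first 0

Closure order: Greywater, Briarlake, Elkhorn, Hollowpine, Fernhollow
Last habitat: Ashgrove with 81 animals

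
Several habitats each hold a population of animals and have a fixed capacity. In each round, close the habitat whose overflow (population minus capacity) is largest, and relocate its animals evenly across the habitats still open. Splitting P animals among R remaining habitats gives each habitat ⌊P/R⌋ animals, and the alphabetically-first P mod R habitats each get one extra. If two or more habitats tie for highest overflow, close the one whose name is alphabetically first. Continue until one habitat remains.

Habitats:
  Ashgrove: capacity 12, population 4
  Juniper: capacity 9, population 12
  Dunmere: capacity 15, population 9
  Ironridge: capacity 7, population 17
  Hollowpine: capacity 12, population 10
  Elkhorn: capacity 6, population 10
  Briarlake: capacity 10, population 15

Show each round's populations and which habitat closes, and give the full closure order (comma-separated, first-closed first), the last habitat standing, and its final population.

Closure order: Ironridge, Briarlake, Elkhorn, Juniper, Hollowpine, Ashgrove
Last habitat: Dunmere with 77 animals

Round 1: Ashgrove=4 Briarlake=15 Dunmere=9 Elkhorn=10 Hollowpine=10 Ironridge=17 Juniper=12 → close Ironridge (overflow 10)
  17÷6 = 2 each, +1 to first 5
Round 2: Ashgrove=7 Briarlake=18 Dunmere=12 Elkhorn=13 Hollowpine=13 Juniper=14 → close Briarlake (overflow 8)
  18÷5 = 3 each, +1 to first 3
Round 3: Ashgrove=11 Dunmere=16 Elkhorn=17 Hollowpine=16 Juniper=17 → close Elkhorn (overflow 11)
  17÷4 = 4 each, +1 to first 1
Round 4: Ashgrove=16 Dunmere=20 Hollowpine=20 Juniper=21 → close Juniper (overflow 12)
  21÷3 = 7 each, +1 to first 0
Round 5: Ashgrove=23 Dunmere=27 Hollowpine=27 → close Hollowpine (overflow 15)
  27÷2 = 13 each, +1 to first 1
Round 6: Ashgrove=37 Dunmere=40 → close Ashgrove (overflow 25)
  37÷1 = 37 each, +1 to first 0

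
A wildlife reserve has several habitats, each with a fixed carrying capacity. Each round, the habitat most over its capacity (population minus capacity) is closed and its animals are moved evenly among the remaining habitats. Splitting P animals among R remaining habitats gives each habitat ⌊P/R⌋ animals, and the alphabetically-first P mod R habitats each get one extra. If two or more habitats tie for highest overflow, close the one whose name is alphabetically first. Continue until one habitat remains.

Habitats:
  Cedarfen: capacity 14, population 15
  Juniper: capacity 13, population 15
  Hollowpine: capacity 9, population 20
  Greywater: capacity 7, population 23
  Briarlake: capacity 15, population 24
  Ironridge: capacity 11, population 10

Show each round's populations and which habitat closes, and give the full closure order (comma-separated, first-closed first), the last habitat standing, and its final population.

Round 1: Briarlake=24 Cedarfen=15 Greywater=23 Hollowpine=20 Ironridge=10 Juniper=15 → close Greywater (overflow 16)
  23÷5 = 4 each, +1 to first 3
Round 2: Briarlake=29 Cedarfen=20 Hollowpine=25 Ironridge=14 Juniper=19 → close Hollowpine (overflow 16)
  25÷4 = 6 each, +1 to first 1
Round 3: Briarlake=36 Cedarfen=26 Ironridge=20 Juniper=25 → close Briarlake (overflow 21)
  36÷3 = 12 each, +1 to first 0
Round 4: Cedarfen=38 Ironridge=32 Juniper=37 → close Cedarfen (overflow 24)
  38÷2 = 19 each, +1 to first 0
Round 5: Ironridge=51 Juniper=56 → close Juniper (overflow 43)
  56÷1 = 56 each, +1 to first 0

Closure order: Greywater, Hollowpine, Briarlake, Cedarfen, Juniper
Last habitat: Ironridge with 107 animals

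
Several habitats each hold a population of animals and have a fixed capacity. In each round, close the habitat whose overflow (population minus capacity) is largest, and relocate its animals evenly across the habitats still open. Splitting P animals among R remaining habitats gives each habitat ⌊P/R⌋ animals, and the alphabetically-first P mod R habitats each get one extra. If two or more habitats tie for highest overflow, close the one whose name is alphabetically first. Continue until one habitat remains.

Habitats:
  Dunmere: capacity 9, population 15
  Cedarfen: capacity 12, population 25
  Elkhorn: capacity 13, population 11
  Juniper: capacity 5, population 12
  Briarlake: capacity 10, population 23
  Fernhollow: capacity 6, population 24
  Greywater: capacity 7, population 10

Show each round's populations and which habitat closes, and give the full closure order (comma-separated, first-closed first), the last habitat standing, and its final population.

Round 1: Briarlake=23 Cedarfen=25 Dunmere=15 Elkhorn=11 Fernhollow=24 Greywater=10 Juniper=12 → close Fernhollow (overflow 18)
  24÷6 = 4 each, +1 to first 0
Round 2: Briarlake=27 Cedarfen=29 Dunmere=19 Elkhorn=15 Greywater=14 Juniper=16 → close Briarlake (overflow 17)
  27÷5 = 5 each, +1 to first 2
Round 3: Cedarfen=35 Dunmere=25 Elkhorn=20 Greywater=19 Juniper=21 → close Cedarfen (overflow 23)
  35÷4 = 8 each, +1 to first 3
Round 4: Dunmere=34 Elkhorn=29 Greywater=28 Juniper=29 → close Dunmere (overflow 25)
  34÷3 = 11 each, +1 to first 1
Round 5: Elkhorn=41 Greywater=39 Juniper=40 → close Juniper (overflow 35)
  40÷2 = 20 each, +1 to first 0
Round 6: Elkhorn=61 Greywater=59 → close Greywater (overflow 52)
  59÷1 = 59 each, +1 to first 0

Closure order: Fernhollow, Briarlake, Cedarfen, Dunmere, Juniper, Greywater
Last habitat: Elkhorn with 120 animals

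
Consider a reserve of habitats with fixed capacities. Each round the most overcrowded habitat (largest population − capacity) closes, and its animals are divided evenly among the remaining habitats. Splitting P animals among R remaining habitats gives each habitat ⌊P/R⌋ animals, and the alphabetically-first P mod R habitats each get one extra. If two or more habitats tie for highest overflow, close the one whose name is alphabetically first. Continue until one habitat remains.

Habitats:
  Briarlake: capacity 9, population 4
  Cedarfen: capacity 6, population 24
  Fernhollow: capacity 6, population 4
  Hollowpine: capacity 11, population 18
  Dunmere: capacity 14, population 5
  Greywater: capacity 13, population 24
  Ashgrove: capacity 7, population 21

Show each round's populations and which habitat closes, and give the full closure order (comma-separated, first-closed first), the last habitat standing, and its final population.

Round 1: Ashgrove=21 Briarlake=4 Cedarfen=24 Dunmere=5 Fernhollow=4 Greywater=24 Hollowpine=18 → close Cedarfen (overflow 18)
  24÷6 = 4 each, +1 to first 0
Round 2: Ashgrove=25 Briarlake=8 Dunmere=9 Fernhollow=8 Greywater=28 Hollowpine=22 → close Ashgrove (overflow 18)
  25÷5 = 5 each, +1 to first 0
Round 3: Briarlake=13 Dunmere=14 Fernhollow=13 Greywater=33 Hollowpine=27 → close Greywater (overflow 20)
  33÷4 = 8 each, +1 to first 1
Round 4: Briarlake=22 Dunmere=22 Fernhollow=21 Hollowpine=35 → close Hollowpine (overflow 24)
  35÷3 = 11 each, +1 to first 2
Round 5: Briarlake=34 Dunmere=34 Fernhollow=32 → close Fernhollow (overflow 26)
  32÷2 = 16 each, +1 to first 0
Round 6: Briarlake=50 Dunmere=50 → close Briarlake (overflow 41)
  50÷1 = 50 each, +1 to first 0

Closure order: Cedarfen, Ashgrove, Greywater, Hollowpine, Fernhollow, Briarlake
Last habitat: Dunmere with 100 animals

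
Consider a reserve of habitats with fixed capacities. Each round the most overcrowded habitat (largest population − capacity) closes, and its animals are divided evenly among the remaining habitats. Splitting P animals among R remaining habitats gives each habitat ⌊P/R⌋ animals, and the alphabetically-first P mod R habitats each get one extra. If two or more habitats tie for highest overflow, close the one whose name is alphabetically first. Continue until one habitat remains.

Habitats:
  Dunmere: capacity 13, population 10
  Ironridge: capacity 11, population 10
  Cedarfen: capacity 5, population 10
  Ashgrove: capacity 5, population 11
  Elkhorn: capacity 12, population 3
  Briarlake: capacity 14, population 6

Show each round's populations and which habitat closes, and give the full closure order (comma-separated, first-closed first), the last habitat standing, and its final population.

Round 1: Ashgrove=11 Briarlake=6 Cedarfen=10 Dunmere=10 Elkhorn=3 Ironridge=10 → close Ashgrove (overflow 6)
  11÷5 = 2 each, +1 to first 1
Round 2: Briarlake=9 Cedarfen=12 Dunmere=12 Elkhorn=5 Ironridge=12 → close Cedarfen (overflow 7)
  12÷4 = 3 each, +1 to first 0
Round 3: Briarlake=12 Dunmere=15 Elkhorn=8 Ironridge=15 → close Ironridge (overflow 4)
  15÷3 = 5 each, +1 to first 0
Round 4: Briarlake=17 Dunmere=20 Elkhorn=13 → close Dunmere (overflow 7)
  20÷2 = 10 each, +1 to first 0
Round 5: Briarlake=27 Elkhorn=23 → close Briarlake (overflow 13)
  27÷1 = 27 each, +1 to first 0

Closure order: Ashgrove, Cedarfen, Ironridge, Dunmere, Briarlake
Last habitat: Elkhorn with 50 animals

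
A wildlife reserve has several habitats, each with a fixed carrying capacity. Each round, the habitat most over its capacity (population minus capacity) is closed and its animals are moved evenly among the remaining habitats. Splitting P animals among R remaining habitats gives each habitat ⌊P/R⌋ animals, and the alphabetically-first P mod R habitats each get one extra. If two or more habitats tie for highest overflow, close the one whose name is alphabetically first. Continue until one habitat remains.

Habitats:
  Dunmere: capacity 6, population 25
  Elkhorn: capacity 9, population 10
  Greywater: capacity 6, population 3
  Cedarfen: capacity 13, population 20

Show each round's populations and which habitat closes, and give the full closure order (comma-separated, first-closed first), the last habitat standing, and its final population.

Round 1: Cedarfen=20 Dunmere=25 Elkhorn=10 Greywater=3 → close Dunmere (overflow 19)
  25÷3 = 8 each, +1 to first 1
Round 2: Cedarfen=29 Elkhorn=18 Greywater=11 → close Cedarfen (overflow 16)
  29÷2 = 14 each, +1 to first 1
Round 3: Elkhorn=33 Greywater=25 → close Elkhorn (overflow 24)
  33÷1 = 33 each, +1 to first 0

Closure order: Dunmere, Cedarfen, Elkhorn
Last habitat: Greywater with 58 animals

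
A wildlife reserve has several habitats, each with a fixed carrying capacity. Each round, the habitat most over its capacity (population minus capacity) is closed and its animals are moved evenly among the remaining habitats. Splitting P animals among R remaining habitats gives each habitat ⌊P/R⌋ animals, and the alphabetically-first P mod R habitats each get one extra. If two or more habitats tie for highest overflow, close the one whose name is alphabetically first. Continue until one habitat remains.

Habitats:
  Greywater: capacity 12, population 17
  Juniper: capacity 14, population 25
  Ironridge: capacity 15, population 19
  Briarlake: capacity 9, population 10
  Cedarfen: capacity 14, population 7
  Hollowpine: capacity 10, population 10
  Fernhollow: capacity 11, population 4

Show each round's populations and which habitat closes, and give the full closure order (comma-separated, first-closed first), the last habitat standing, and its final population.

Closure order: Juniper, Greywater, Ironridge, Briarlake, Hollowpine, Cedarfen
Last habitat: Fernhollow with 92 animals

Round 1: Briarlake=10 Cedarfen=7 Fernhollow=4 Greywater=17 Hollowpine=10 Ironridge=19 Juniper=25 → close Juniper (overflow 11)
  25÷6 = 4 each, +1 to first 1
Round 2: Briarlake=15 Cedarfen=11 Fernhollow=8 Greywater=21 Hollowpine=14 Ironridge=23 → close Greywater (overflow 9)
  21÷5 = 4 each, +1 to first 1
Round 3: Briarlake=20 Cedarfen=15 Fernhollow=12 Hollowpine=18 Ironridge=27 → close Ironridge (overflow 12)
  27÷4 = 6 each, +1 to first 3
Round 4: Briarlake=27 Cedarfen=22 Fernhollow=19 Hollowpine=24 → close Briarlake (overflow 18)
  27÷3 = 9 each, +1 to first 0
Round 5: Cedarfen=31 Fernhollow=28 Hollowpine=33 → close Hollowpine (overflow 23)
  33÷2 = 16 each, +1 to first 1
Round 6: Cedarfen=48 Fernhollow=44 → close Cedarfen (overflow 34)
  48÷1 = 48 each, +1 to first 0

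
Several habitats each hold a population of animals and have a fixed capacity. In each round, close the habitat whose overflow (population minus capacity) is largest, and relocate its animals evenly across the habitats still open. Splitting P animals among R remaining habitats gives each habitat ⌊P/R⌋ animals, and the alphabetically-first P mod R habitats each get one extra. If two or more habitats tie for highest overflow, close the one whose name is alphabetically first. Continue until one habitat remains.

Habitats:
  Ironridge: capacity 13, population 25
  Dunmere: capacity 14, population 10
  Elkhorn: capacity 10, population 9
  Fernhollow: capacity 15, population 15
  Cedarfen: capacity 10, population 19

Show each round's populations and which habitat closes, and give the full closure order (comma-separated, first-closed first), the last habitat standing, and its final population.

Round 1: Cedarfen=19 Dunmere=10 Elkhorn=9 Fernhollow=15 Ironridge=25 → close Ironridge (overflow 12)
  25÷4 = 6 each, +1 to first 1
Round 2: Cedarfen=26 Dunmere=16 Elkhorn=15 Fernhollow=21 → close Cedarfen (overflow 16)
  26÷3 = 8 each, +1 to first 2
Round 3: Dunmere=25 Elkhorn=24 Fernhollow=29 → close Elkhorn (overflow 14)
  24÷2 = 12 each, +1 to first 0
Round 4: Dunmere=37 Fernhollow=41 → close Fernhollow (overflow 26)
  41÷1 = 41 each, +1 to first 0

Closure order: Ironridge, Cedarfen, Elkhorn, Fernhollow
Last habitat: Dunmere with 78 animals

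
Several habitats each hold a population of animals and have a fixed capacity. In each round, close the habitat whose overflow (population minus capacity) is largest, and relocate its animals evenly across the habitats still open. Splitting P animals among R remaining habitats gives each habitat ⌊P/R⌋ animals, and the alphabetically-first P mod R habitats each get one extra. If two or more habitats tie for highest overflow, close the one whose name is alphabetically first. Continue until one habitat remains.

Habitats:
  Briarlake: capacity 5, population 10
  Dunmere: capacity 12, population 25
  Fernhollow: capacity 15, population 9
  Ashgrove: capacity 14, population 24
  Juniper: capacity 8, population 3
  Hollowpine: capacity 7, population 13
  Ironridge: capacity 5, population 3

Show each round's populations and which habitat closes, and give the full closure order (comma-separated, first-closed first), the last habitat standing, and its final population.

Round 1: Ashgrove=24 Briarlake=10 Dunmere=25 Fernhollow=9 Hollowpine=13 Ironridge=3 Juniper=3 → close Dunmere (overflow 13)
  25÷6 = 4 each, +1 to first 1
Round 2: Ashgrove=29 Briarlake=14 Fernhollow=13 Hollowpine=17 Ironridge=7 Juniper=7 → close Ashgrove (overflow 15)
  29÷5 = 5 each, +1 to first 4
Round 3: Briarlake=20 Fernhollow=19 Hollowpine=23 Ironridge=13 Juniper=12 → close Hollowpine (overflow 16)
  23÷4 = 5 each, +1 to first 3
Round 4: Briarlake=26 Fernhollow=25 Ironridge=19 Juniper=17 → close Briarlake (overflow 21)
  26÷3 = 8 each, +1 to first 2
Round 5: Fernhollow=34 Ironridge=28 Juniper=25 → close Ironridge (overflow 23)
  28÷2 = 14 each, +1 to first 0
Round 6: Fernhollow=48 Juniper=39 → close Fernhollow (overflow 33)
  48÷1 = 48 each, +1 to first 0

Closure order: Dunmere, Ashgrove, Hollowpine, Briarlake, Ironridge, Fernhollow
Last habitat: Juniper with 87 animals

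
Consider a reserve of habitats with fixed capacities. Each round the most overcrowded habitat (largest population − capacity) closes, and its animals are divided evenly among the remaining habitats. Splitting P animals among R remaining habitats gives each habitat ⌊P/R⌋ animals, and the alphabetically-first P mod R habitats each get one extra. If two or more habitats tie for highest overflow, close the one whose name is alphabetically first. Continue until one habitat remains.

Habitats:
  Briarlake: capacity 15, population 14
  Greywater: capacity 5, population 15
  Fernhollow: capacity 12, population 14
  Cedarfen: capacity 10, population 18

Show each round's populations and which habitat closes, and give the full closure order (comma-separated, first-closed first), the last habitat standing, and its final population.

Closure order: Greywater, Cedarfen, Fernhollow
Last habitat: Briarlake with 61 animals

Round 1: Briarlake=14 Cedarfen=18 Fernhollow=14 Greywater=15 → close Greywater (overflow 10)
  15÷3 = 5 each, +1 to first 0
Round 2: Briarlake=19 Cedarfen=23 Fernhollow=19 → close Cedarfen (overflow 13)
  23÷2 = 11 each, +1 to first 1
Round 3: Briarlake=31 Fernhollow=30 → close Fernhollow (overflow 18)
  30÷1 = 30 each, +1 to first 0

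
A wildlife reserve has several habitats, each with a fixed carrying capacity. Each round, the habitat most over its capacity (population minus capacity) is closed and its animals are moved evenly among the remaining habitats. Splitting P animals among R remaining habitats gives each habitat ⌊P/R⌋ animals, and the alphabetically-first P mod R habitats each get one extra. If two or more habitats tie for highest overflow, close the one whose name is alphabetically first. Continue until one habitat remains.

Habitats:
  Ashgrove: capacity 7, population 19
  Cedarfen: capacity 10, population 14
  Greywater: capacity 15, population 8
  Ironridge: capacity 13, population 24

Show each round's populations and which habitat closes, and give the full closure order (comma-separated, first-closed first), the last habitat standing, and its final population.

Round 1: Ashgrove=19 Cedarfen=14 Greywater=8 Ironridge=24 → close Ashgrove (overflow 12)
  19÷3 = 6 each, +1 to first 1
Round 2: Cedarfen=21 Greywater=14 Ironridge=30 → close Ironridge (overflow 17)
  30÷2 = 15 each, +1 to first 0
Round 3: Cedarfen=36 Greywater=29 → close Cedarfen (overflow 26)
  36÷1 = 36 each, +1 to first 0

Closure order: Ashgrove, Ironridge, Cedarfen
Last habitat: Greywater with 65 animals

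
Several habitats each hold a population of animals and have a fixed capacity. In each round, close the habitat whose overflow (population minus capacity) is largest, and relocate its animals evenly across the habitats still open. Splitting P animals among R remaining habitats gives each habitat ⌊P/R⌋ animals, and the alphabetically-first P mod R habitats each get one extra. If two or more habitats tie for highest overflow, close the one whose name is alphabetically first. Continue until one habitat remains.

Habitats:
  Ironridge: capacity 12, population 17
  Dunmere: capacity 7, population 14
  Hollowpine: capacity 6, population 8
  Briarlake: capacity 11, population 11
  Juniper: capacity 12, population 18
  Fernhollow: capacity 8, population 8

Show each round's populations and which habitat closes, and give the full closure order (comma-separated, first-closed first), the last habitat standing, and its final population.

Round 1: Briarlake=11 Dunmere=14 Fernhollow=8 Hollowpine=8 Ironridge=17 Juniper=18 → close Dunmere (overflow 7)
  14÷5 = 2 each, +1 to first 4
Round 2: Briarlake=14 Fernhollow=11 Hollowpine=11 Ironridge=20 Juniper=20 → close Ironridge (overflow 8)
  20÷4 = 5 each, +1 to first 0
Round 3: Briarlake=19 Fernhollow=16 Hollowpine=16 Juniper=25 → close Juniper (overflow 13)
  25÷3 = 8 each, +1 to first 1
Round 4: Briarlake=28 Fernhollow=24 Hollowpine=24 → close Hollowpine (overflow 18)
  24÷2 = 12 each, +1 to first 0
Round 5: Briarlake=40 Fernhollow=36 → close Briarlake (overflow 29)
  40÷1 = 40 each, +1 to first 0

Closure order: Dunmere, Ironridge, Juniper, Hollowpine, Briarlake
Last habitat: Fernhollow with 76 animals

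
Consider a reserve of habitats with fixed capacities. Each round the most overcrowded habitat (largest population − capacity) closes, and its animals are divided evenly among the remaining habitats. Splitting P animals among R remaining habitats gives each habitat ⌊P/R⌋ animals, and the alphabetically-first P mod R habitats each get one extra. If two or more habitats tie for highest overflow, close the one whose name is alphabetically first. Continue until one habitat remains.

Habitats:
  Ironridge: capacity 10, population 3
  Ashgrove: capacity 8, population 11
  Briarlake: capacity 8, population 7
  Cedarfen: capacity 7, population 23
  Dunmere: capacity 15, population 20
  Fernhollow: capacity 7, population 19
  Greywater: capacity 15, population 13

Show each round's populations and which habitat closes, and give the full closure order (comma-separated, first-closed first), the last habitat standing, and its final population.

Closure order: Cedarfen, Fernhollow, Dunmere, Ashgrove, Briarlake, Greywater
Last habitat: Ironridge with 96 animals

Round 1: Ashgrove=11 Briarlake=7 Cedarfen=23 Dunmere=20 Fernhollow=19 Greywater=13 Ironridge=3 → close Cedarfen (overflow 16)
  23÷6 = 3 each, +1 to first 5
Round 2: Ashgrove=15 Briarlake=11 Dunmere=24 Fernhollow=23 Greywater=17 Ironridge=6 → close Fernhollow (overflow 16)
  23÷5 = 4 each, +1 to first 3
Round 3: Ashgrove=20 Briarlake=16 Dunmere=29 Greywater=21 Ironridge=10 → close Dunmere (overflow 14)
  29÷4 = 7 each, +1 to first 1
Round 4: Ashgrove=28 Briarlake=23 Greywater=28 Ironridge=17 → close Ashgrove (overflow 20)
  28÷3 = 9 each, +1 to first 1
Round 5: Briarlake=33 Greywater=37 Ironridge=26 → close Briarlake (overflow 25)
  33÷2 = 16 each, +1 to first 1
Round 6: Greywater=54 Ironridge=42 → close Greywater (overflow 39)
  54÷1 = 54 each, +1 to first 0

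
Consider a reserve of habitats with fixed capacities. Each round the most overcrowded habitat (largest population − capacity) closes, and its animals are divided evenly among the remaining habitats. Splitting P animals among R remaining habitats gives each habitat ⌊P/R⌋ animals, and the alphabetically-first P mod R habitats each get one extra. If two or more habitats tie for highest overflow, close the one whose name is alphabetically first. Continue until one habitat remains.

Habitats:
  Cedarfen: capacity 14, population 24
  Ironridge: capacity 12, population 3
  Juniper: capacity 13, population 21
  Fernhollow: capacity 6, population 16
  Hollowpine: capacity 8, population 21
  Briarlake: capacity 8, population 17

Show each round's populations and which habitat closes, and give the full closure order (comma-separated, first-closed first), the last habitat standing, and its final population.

Closure order: Hollowpine, Briarlake, Cedarfen, Fernhollow, Juniper
Last habitat: Ironridge with 102 animals

Round 1: Briarlake=17 Cedarfen=24 Fernhollow=16 Hollowpine=21 Ironridge=3 Juniper=21 → close Hollowpine (overflow 13)
  21÷5 = 4 each, +1 to first 1
Round 2: Briarlake=22 Cedarfen=28 Fernhollow=20 Ironridge=7 Juniper=25 → close Briarlake (overflow 14)
  22÷4 = 5 each, +1 to first 2
Round 3: Cedarfen=34 Fernhollow=26 Ironridge=12 Juniper=30 → close Cedarfen (overflow 20)
  34÷3 = 11 each, +1 to first 1
Round 4: Fernhollow=38 Ironridge=23 Juniper=41 → close Fernhollow (overflow 32)
  38÷2 = 19 each, +1 to first 0
Round 5: Ironridge=42 Juniper=60 → close Juniper (overflow 47)
  60÷1 = 60 each, +1 to first 0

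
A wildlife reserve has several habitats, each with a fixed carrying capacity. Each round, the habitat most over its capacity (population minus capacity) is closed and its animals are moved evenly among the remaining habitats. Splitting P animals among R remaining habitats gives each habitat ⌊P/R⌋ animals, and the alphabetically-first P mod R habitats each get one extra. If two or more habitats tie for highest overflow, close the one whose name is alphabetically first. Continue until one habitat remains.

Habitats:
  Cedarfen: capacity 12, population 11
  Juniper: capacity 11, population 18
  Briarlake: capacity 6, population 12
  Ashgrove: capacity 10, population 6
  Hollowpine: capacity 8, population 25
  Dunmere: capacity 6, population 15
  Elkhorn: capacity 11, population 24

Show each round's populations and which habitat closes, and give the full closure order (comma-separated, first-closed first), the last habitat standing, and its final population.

Closure order: Hollowpine, Elkhorn, Dunmere, Briarlake, Juniper, Cedarfen
Last habitat: Ashgrove with 111 animals

Round 1: Ashgrove=6 Briarlake=12 Cedarfen=11 Dunmere=15 Elkhorn=24 Hollowpine=25 Juniper=18 → close Hollowpine (overflow 17)
  25÷6 = 4 each, +1 to first 1
Round 2: Ashgrove=11 Briarlake=16 Cedarfen=15 Dunmere=19 Elkhorn=28 Juniper=22 → close Elkhorn (overflow 17)
  28÷5 = 5 each, +1 to first 3
Round 3: Ashgrove=17 Briarlake=22 Cedarfen=21 Dunmere=24 Juniper=27 → close Dunmere (overflow 18)
  24÷4 = 6 each, +1 to first 0
Round 4: Ashgrove=23 Briarlake=28 Cedarfen=27 Juniper=33 → close Briarlake (overflow 22)
  28÷3 = 9 each, +1 to first 1
Round 5: Ashgrove=33 Cedarfen=36 Juniper=42 → close Juniper (overflow 31)
  42÷2 = 21 each, +1 to first 0
Round 6: Ashgrove=54 Cedarfen=57 → close Cedarfen (overflow 45)
  57÷1 = 57 each, +1 to first 0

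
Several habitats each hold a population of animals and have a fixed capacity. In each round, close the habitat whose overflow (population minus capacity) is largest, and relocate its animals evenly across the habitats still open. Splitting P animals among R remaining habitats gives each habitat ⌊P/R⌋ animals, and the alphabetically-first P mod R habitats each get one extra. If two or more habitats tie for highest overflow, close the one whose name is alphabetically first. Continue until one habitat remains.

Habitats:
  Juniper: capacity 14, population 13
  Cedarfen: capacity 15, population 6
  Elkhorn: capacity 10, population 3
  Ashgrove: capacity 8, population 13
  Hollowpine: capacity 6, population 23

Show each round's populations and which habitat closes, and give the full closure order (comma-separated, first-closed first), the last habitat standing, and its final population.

Closure order: Hollowpine, Ashgrove, Juniper, Elkhorn
Last habitat: Cedarfen with 58 animals

Round 1: Ashgrove=13 Cedarfen=6 Elkhorn=3 Hollowpine=23 Juniper=13 → close Hollowpine (overflow 17)
  23÷4 = 5 each, +1 to first 3
Round 2: Ashgrove=19 Cedarfen=12 Elkhorn=9 Juniper=18 → close Ashgrove (overflow 11)
  19÷3 = 6 each, +1 to first 1
Round 3: Cedarfen=19 Elkhorn=15 Juniper=24 → close Juniper (overflow 10)
  24÷2 = 12 each, +1 to first 0
Round 4: Cedarfen=31 Elkhorn=27 → close Elkhorn (overflow 17)
  27÷1 = 27 each, +1 to first 0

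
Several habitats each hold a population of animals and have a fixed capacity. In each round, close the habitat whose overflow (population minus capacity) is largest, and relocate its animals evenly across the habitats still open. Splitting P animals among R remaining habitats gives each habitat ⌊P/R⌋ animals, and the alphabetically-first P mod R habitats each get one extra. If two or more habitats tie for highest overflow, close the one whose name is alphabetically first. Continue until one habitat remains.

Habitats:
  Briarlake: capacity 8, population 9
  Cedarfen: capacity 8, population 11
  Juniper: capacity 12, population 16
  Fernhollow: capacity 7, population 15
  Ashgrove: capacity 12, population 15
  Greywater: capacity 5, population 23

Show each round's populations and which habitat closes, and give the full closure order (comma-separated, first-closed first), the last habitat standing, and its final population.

Closure order: Greywater, Fernhollow, Ashgrove, Cedarfen, Briarlake
Last habitat: Juniper with 89 animals

Round 1: Ashgrove=15 Briarlake=9 Cedarfen=11 Fernhollow=15 Greywater=23 Juniper=16 → close Greywater (overflow 18)
  23÷5 = 4 each, +1 to first 3
Round 2: Ashgrove=20 Briarlake=14 Cedarfen=16 Fernhollow=19 Juniper=20 → close Fernhollow (overflow 12)
  19÷4 = 4 each, +1 to first 3
Round 3: Ashgrove=25 Briarlake=19 Cedarfen=21 Juniper=24 → close Ashgrove (overflow 13)
  25÷3 = 8 each, +1 to first 1
Round 4: Briarlake=28 Cedarfen=29 Juniper=32 → close Cedarfen (overflow 21)
  29÷2 = 14 each, +1 to first 1
Round 5: Briarlake=43 Juniper=46 → close Briarlake (overflow 35)
  43÷1 = 43 each, +1 to first 0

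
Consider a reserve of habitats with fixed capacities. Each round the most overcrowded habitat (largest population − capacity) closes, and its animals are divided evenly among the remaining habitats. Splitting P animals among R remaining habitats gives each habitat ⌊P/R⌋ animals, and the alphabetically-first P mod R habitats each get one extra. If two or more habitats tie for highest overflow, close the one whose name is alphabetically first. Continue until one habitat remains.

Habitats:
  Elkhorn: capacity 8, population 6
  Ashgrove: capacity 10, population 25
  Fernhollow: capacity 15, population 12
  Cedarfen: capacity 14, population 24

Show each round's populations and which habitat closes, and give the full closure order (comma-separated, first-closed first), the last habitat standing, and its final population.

Round 1: Ashgrove=25 Cedarfen=24 Elkhorn=6 Fernhollow=12 → close Ashgrove (overflow 15)
  25÷3 = 8 each, +1 to first 1
Round 2: Cedarfen=33 Elkhorn=14 Fernhollow=20 → close Cedarfen (overflow 19)
  33÷2 = 16 each, +1 to first 1
Round 3: Elkhorn=31 Fernhollow=36 → close Elkhorn (overflow 23)
  31÷1 = 31 each, +1 to first 0

Closure order: Ashgrove, Cedarfen, Elkhorn
Last habitat: Fernhollow with 67 animals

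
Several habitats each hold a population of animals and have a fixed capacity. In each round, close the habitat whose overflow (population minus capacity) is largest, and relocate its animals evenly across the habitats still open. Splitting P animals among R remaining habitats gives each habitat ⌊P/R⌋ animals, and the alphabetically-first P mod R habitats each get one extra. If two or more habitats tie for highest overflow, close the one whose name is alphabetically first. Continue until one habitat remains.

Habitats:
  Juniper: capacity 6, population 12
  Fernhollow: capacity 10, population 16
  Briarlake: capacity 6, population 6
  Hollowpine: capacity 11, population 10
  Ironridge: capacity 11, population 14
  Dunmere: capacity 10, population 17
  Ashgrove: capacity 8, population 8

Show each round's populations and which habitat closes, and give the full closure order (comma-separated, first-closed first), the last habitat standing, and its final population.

Closure order: Dunmere, Fernhollow, Juniper, Ironridge, Ashgrove, Briarlake
Last habitat: Hollowpine with 83 animals

Round 1: Ashgrove=8 Briarlake=6 Dunmere=17 Fernhollow=16 Hollowpine=10 Ironridge=14 Juniper=12 → close Dunmere (overflow 7)
  17÷6 = 2 each, +1 to first 5
Round 2: Ashgrove=11 Briarlake=9 Fernhollow=19 Hollowpine=13 Ironridge=17 Juniper=14 → close Fernhollow (overflow 9)
  19÷5 = 3 each, +1 to first 4
Round 3: Ashgrove=15 Briarlake=13 Hollowpine=17 Ironridge=21 Juniper=17 → close Juniper (overflow 11)
  17÷4 = 4 each, +1 to first 1
Round 4: Ashgrove=20 Briarlake=17 Hollowpine=21 Ironridge=25 → close Ironridge (overflow 14)
  25÷3 = 8 each, +1 to first 1
Round 5: Ashgrove=29 Briarlake=25 Hollowpine=29 → close Ashgrove (overflow 21)
  29÷2 = 14 each, +1 to first 1
Round 6: Briarlake=40 Hollowpine=43 → close Briarlake (overflow 34)
  40÷1 = 40 each, +1 to first 0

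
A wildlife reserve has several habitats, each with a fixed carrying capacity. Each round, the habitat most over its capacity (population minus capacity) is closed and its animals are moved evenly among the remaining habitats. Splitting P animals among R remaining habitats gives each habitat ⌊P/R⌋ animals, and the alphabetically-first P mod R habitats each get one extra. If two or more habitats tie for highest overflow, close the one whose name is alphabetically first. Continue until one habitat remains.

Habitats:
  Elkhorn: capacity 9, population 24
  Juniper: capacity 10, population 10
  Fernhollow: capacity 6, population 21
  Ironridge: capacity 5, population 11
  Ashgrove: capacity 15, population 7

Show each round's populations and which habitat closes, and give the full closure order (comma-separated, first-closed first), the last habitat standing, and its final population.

Round 1: Ashgrove=7 Elkhorn=24 Fernhollow=21 Ironridge=11 Juniper=10 → close Elkhorn (overflow 15)
  24÷4 = 6 each, +1 to first 0
Round 2: Ashgrove=13 Fernhollow=27 Ironridge=17 Juniper=16 → close Fernhollow (overflow 21)
  27÷3 = 9 each, +1 to first 0
Round 3: Ashgrove=22 Ironridge=26 Juniper=25 → close Ironridge (overflow 21)
  26÷2 = 13 each, +1 to first 0
Round 4: Ashgrove=35 Juniper=38 → close Juniper (overflow 28)
  38÷1 = 38 each, +1 to first 0

Closure order: Elkhorn, Fernhollow, Ironridge, Juniper
Last habitat: Ashgrove with 73 animals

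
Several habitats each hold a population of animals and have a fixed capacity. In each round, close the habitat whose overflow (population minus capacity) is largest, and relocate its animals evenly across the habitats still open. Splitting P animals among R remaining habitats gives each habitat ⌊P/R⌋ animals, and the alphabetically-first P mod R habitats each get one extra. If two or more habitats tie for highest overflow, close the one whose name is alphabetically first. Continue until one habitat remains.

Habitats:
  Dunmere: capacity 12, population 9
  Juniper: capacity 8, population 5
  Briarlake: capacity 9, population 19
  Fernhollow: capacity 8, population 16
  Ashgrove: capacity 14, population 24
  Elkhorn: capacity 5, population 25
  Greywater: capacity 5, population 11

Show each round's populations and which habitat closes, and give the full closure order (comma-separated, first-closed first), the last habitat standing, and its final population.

Closure order: Elkhorn, Ashgrove, Briarlake, Fernhollow, Greywater, Dunmere
Last habitat: Juniper with 109 animals

Round 1: Ashgrove=24 Briarlake=19 Dunmere=9 Elkhorn=25 Fernhollow=16 Greywater=11 Juniper=5 → close Elkhorn (overflow 20)
  25÷6 = 4 each, +1 to first 1
Round 2: Ashgrove=29 Briarlake=23 Dunmere=13 Fernhollow=20 Greywater=15 Juniper=9 → close Ashgrove (overflow 15)
  29÷5 = 5 each, +1 to first 4
Round 3: Briarlake=29 Dunmere=19 Fernhollow=26 Greywater=21 Juniper=14 → close Briarlake (overflow 20)
  29÷4 = 7 each, +1 to first 1
Round 4: Dunmere=27 Fernhollow=33 Greywater=28 Juniper=21 → close Fernhollow (overflow 25)
  33÷3 = 11 each, +1 to first 0
Round 5: Dunmere=38 Greywater=39 Juniper=32 → close Greywater (overflow 34)
  39÷2 = 19 each, +1 to first 1
Round 6: Dunmere=58 Juniper=51 → close Dunmere (overflow 46)
  58÷1 = 58 each, +1 to first 0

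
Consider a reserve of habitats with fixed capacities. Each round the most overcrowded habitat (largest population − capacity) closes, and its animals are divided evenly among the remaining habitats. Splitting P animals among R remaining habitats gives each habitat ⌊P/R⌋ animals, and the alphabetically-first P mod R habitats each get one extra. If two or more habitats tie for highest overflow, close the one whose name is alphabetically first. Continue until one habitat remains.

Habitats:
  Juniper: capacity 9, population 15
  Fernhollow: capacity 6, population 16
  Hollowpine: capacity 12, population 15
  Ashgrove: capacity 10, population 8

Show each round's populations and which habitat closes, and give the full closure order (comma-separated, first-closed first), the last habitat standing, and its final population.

Round 1: Ashgrove=8 Fernhollow=16 Hollowpine=15 Juniper=15 → close Fernhollow (overflow 10)
  16÷3 = 5 each, +1 to first 1
Round 2: Ashgrove=14 Hollowpine=20 Juniper=20 → close Juniper (overflow 11)
  20÷2 = 10 each, +1 to first 0
Round 3: Ashgrove=24 Hollowpine=30 → close Hollowpine (overflow 18)
  30÷1 = 30 each, +1 to first 0

Closure order: Fernhollow, Juniper, Hollowpine
Last habitat: Ashgrove with 54 animals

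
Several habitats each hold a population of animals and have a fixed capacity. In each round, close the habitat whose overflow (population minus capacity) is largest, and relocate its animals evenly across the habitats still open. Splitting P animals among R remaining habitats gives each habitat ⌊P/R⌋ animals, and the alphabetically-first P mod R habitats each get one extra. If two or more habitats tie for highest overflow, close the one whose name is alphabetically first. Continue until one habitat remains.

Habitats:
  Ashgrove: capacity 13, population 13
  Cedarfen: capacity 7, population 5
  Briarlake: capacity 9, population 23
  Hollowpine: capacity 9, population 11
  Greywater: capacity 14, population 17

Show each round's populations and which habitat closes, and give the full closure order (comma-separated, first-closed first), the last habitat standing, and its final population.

Round 1: Ashgrove=13 Briarlake=23 Cedarfen=5 Greywater=17 Hollowpine=11 → close Briarlake (overflow 14)
  23÷4 = 5 each, +1 to first 3
Round 2: Ashgrove=19 Cedarfen=11 Greywater=23 Hollowpine=16 → close Greywater (overflow 9)
  23÷3 = 7 each, +1 to first 2
Round 3: Ashgrove=27 Cedarfen=19 Hollowpine=23 → close Ashgrove (overflow 14)
  27÷2 = 13 each, +1 to first 1
Round 4: Cedarfen=33 Hollowpine=36 → close Hollowpine (overflow 27)
  36÷1 = 36 each, +1 to first 0

Closure order: Briarlake, Greywater, Ashgrove, Hollowpine
Last habitat: Cedarfen with 69 animals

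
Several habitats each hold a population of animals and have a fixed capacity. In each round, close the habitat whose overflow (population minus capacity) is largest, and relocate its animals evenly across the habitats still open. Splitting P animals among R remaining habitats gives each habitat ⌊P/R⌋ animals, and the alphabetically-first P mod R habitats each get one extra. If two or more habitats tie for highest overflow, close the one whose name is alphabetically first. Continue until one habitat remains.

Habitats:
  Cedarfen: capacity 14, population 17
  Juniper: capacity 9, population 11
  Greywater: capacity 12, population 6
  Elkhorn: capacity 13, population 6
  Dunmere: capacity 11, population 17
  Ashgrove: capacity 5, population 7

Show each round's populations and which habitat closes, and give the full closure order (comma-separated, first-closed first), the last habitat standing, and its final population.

Closure order: Dunmere, Cedarfen, Ashgrove, Juniper, Greywater
Last habitat: Elkhorn with 64 animals

Round 1: Ashgrove=7 Cedarfen=17 Dunmere=17 Elkhorn=6 Greywater=6 Juniper=11 → close Dunmere (overflow 6)
  17÷5 = 3 each, +1 to first 2
Round 2: Ashgrove=11 Cedarfen=21 Elkhorn=9 Greywater=9 Juniper=14 → close Cedarfen (overflow 7)
  21÷4 = 5 each, +1 to first 1
Round 3: Ashgrove=17 Elkhorn=14 Greywater=14 Juniper=19 → close Ashgrove (overflow 12)
  17÷3 = 5 each, +1 to first 2
Round 4: Elkhorn=20 Greywater=20 Juniper=24 → close Juniper (overflow 15)
  24÷2 = 12 each, +1 to first 0
Round 5: Elkhorn=32 Greywater=32 → close Greywater (overflow 20)
  32÷1 = 32 each, +1 to first 0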